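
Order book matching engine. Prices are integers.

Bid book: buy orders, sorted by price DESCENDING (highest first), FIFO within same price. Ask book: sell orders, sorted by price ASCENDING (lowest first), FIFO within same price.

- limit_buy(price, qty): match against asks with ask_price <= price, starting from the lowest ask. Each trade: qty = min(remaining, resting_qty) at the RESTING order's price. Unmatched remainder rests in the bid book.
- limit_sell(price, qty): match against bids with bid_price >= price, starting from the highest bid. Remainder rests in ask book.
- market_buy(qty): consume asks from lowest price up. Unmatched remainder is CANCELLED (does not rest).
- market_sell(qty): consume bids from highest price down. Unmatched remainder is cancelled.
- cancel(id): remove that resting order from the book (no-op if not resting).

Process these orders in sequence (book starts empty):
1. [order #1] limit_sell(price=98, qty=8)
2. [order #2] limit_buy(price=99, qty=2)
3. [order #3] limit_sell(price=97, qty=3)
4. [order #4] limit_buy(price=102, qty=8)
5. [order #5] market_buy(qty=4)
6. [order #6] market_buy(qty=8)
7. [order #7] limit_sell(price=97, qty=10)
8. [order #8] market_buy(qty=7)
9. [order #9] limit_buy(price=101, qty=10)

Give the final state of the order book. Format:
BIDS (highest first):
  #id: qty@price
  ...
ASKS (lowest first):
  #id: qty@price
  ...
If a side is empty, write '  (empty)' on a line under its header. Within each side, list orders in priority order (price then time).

Answer: BIDS (highest first):
  #9: 7@101
ASKS (lowest first):
  (empty)

Derivation:
After op 1 [order #1] limit_sell(price=98, qty=8): fills=none; bids=[-] asks=[#1:8@98]
After op 2 [order #2] limit_buy(price=99, qty=2): fills=#2x#1:2@98; bids=[-] asks=[#1:6@98]
After op 3 [order #3] limit_sell(price=97, qty=3): fills=none; bids=[-] asks=[#3:3@97 #1:6@98]
After op 4 [order #4] limit_buy(price=102, qty=8): fills=#4x#3:3@97 #4x#1:5@98; bids=[-] asks=[#1:1@98]
After op 5 [order #5] market_buy(qty=4): fills=#5x#1:1@98; bids=[-] asks=[-]
After op 6 [order #6] market_buy(qty=8): fills=none; bids=[-] asks=[-]
After op 7 [order #7] limit_sell(price=97, qty=10): fills=none; bids=[-] asks=[#7:10@97]
After op 8 [order #8] market_buy(qty=7): fills=#8x#7:7@97; bids=[-] asks=[#7:3@97]
After op 9 [order #9] limit_buy(price=101, qty=10): fills=#9x#7:3@97; bids=[#9:7@101] asks=[-]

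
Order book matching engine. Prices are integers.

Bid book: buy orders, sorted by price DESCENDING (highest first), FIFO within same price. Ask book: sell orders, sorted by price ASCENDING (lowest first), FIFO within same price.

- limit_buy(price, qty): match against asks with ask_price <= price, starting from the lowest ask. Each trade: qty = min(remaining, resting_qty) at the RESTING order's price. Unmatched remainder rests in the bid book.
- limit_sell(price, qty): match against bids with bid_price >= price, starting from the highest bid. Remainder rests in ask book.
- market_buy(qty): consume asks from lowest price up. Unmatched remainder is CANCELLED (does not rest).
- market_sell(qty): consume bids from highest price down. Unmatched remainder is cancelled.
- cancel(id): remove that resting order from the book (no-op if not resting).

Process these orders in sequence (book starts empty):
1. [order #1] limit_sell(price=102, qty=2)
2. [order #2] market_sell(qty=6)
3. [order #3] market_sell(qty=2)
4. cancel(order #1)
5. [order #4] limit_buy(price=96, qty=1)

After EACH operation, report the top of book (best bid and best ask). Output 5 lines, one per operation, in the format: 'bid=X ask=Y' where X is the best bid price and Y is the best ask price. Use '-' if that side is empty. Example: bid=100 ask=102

Answer: bid=- ask=102
bid=- ask=102
bid=- ask=102
bid=- ask=-
bid=96 ask=-

Derivation:
After op 1 [order #1] limit_sell(price=102, qty=2): fills=none; bids=[-] asks=[#1:2@102]
After op 2 [order #2] market_sell(qty=6): fills=none; bids=[-] asks=[#1:2@102]
After op 3 [order #3] market_sell(qty=2): fills=none; bids=[-] asks=[#1:2@102]
After op 4 cancel(order #1): fills=none; bids=[-] asks=[-]
After op 5 [order #4] limit_buy(price=96, qty=1): fills=none; bids=[#4:1@96] asks=[-]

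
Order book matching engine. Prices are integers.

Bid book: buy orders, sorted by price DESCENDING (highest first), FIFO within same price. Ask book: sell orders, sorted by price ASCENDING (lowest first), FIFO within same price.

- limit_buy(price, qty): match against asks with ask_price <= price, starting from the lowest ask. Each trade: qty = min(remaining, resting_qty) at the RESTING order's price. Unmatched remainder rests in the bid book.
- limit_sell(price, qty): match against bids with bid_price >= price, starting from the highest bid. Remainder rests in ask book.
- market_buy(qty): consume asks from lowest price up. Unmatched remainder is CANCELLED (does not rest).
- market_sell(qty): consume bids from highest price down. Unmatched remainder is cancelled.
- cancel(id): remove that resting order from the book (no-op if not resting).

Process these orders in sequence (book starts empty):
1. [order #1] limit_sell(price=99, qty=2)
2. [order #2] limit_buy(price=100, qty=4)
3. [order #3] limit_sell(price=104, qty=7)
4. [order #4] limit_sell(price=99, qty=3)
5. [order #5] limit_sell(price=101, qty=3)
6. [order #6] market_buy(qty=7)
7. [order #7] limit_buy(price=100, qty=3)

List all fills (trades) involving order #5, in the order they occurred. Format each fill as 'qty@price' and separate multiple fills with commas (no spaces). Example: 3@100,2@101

Answer: 3@101

Derivation:
After op 1 [order #1] limit_sell(price=99, qty=2): fills=none; bids=[-] asks=[#1:2@99]
After op 2 [order #2] limit_buy(price=100, qty=4): fills=#2x#1:2@99; bids=[#2:2@100] asks=[-]
After op 3 [order #3] limit_sell(price=104, qty=7): fills=none; bids=[#2:2@100] asks=[#3:7@104]
After op 4 [order #4] limit_sell(price=99, qty=3): fills=#2x#4:2@100; bids=[-] asks=[#4:1@99 #3:7@104]
After op 5 [order #5] limit_sell(price=101, qty=3): fills=none; bids=[-] asks=[#4:1@99 #5:3@101 #3:7@104]
After op 6 [order #6] market_buy(qty=7): fills=#6x#4:1@99 #6x#5:3@101 #6x#3:3@104; bids=[-] asks=[#3:4@104]
After op 7 [order #7] limit_buy(price=100, qty=3): fills=none; bids=[#7:3@100] asks=[#3:4@104]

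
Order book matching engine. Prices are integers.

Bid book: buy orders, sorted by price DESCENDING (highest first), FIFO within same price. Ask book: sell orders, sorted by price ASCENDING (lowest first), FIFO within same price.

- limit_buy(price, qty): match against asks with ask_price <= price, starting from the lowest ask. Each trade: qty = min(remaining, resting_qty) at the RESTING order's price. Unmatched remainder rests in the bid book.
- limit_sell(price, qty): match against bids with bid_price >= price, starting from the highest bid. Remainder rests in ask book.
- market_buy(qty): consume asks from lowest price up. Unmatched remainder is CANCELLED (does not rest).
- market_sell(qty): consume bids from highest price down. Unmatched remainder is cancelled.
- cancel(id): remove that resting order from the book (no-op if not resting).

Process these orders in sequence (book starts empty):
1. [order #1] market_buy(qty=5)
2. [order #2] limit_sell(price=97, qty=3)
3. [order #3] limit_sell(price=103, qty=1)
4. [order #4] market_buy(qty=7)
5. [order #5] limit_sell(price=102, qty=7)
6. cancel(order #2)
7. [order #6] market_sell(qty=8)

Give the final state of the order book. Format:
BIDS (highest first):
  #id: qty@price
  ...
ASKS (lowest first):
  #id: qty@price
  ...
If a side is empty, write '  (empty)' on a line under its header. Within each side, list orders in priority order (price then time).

After op 1 [order #1] market_buy(qty=5): fills=none; bids=[-] asks=[-]
After op 2 [order #2] limit_sell(price=97, qty=3): fills=none; bids=[-] asks=[#2:3@97]
After op 3 [order #3] limit_sell(price=103, qty=1): fills=none; bids=[-] asks=[#2:3@97 #3:1@103]
After op 4 [order #4] market_buy(qty=7): fills=#4x#2:3@97 #4x#3:1@103; bids=[-] asks=[-]
After op 5 [order #5] limit_sell(price=102, qty=7): fills=none; bids=[-] asks=[#5:7@102]
After op 6 cancel(order #2): fills=none; bids=[-] asks=[#5:7@102]
After op 7 [order #6] market_sell(qty=8): fills=none; bids=[-] asks=[#5:7@102]

Answer: BIDS (highest first):
  (empty)
ASKS (lowest first):
  #5: 7@102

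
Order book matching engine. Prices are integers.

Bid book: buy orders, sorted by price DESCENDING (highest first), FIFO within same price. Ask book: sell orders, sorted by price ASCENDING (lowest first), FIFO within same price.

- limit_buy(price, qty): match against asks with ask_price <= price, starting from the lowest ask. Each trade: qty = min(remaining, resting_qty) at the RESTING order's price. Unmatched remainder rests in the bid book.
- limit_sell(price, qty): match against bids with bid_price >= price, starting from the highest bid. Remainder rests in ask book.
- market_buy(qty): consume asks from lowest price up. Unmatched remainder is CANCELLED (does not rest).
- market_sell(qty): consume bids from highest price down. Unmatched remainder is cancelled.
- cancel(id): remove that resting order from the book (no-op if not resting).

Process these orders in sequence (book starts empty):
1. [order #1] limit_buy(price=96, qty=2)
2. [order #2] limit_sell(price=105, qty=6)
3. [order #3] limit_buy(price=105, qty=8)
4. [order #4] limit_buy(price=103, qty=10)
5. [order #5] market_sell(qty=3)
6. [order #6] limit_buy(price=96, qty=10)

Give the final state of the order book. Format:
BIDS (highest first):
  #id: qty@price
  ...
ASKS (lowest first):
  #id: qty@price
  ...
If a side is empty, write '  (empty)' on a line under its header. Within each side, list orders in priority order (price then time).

After op 1 [order #1] limit_buy(price=96, qty=2): fills=none; bids=[#1:2@96] asks=[-]
After op 2 [order #2] limit_sell(price=105, qty=6): fills=none; bids=[#1:2@96] asks=[#2:6@105]
After op 3 [order #3] limit_buy(price=105, qty=8): fills=#3x#2:6@105; bids=[#3:2@105 #1:2@96] asks=[-]
After op 4 [order #4] limit_buy(price=103, qty=10): fills=none; bids=[#3:2@105 #4:10@103 #1:2@96] asks=[-]
After op 5 [order #5] market_sell(qty=3): fills=#3x#5:2@105 #4x#5:1@103; bids=[#4:9@103 #1:2@96] asks=[-]
After op 6 [order #6] limit_buy(price=96, qty=10): fills=none; bids=[#4:9@103 #1:2@96 #6:10@96] asks=[-]

Answer: BIDS (highest first):
  #4: 9@103
  #1: 2@96
  #6: 10@96
ASKS (lowest first):
  (empty)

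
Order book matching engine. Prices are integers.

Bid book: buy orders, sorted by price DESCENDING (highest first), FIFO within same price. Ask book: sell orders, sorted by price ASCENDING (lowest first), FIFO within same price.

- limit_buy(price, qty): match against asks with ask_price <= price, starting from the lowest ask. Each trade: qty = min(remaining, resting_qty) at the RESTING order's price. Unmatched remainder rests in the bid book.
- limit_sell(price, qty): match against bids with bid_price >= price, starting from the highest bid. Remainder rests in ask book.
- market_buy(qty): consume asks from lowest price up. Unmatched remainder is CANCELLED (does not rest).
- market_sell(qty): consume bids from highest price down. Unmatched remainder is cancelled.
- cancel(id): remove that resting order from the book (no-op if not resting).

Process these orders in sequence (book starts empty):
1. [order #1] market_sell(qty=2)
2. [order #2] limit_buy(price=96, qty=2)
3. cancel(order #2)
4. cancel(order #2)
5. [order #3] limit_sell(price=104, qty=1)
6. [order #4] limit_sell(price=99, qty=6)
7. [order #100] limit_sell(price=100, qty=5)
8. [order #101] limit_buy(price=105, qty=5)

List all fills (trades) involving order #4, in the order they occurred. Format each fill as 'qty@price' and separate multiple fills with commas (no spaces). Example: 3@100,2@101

Answer: 5@99

Derivation:
After op 1 [order #1] market_sell(qty=2): fills=none; bids=[-] asks=[-]
After op 2 [order #2] limit_buy(price=96, qty=2): fills=none; bids=[#2:2@96] asks=[-]
After op 3 cancel(order #2): fills=none; bids=[-] asks=[-]
After op 4 cancel(order #2): fills=none; bids=[-] asks=[-]
After op 5 [order #3] limit_sell(price=104, qty=1): fills=none; bids=[-] asks=[#3:1@104]
After op 6 [order #4] limit_sell(price=99, qty=6): fills=none; bids=[-] asks=[#4:6@99 #3:1@104]
After op 7 [order #100] limit_sell(price=100, qty=5): fills=none; bids=[-] asks=[#4:6@99 #100:5@100 #3:1@104]
After op 8 [order #101] limit_buy(price=105, qty=5): fills=#101x#4:5@99; bids=[-] asks=[#4:1@99 #100:5@100 #3:1@104]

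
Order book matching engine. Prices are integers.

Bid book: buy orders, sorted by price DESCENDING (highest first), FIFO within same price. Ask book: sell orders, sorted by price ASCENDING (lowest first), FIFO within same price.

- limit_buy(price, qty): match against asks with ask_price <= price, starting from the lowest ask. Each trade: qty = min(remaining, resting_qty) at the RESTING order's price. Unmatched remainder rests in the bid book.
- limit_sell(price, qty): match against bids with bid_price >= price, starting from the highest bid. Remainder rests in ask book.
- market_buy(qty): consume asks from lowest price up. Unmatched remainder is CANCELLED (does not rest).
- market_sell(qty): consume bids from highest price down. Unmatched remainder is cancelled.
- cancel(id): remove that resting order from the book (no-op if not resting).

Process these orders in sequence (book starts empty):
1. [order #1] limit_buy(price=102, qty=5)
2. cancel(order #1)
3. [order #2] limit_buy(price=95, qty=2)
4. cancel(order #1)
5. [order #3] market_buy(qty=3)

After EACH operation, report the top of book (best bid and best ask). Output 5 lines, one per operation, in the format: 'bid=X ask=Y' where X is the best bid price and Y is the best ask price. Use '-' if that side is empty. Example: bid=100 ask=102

After op 1 [order #1] limit_buy(price=102, qty=5): fills=none; bids=[#1:5@102] asks=[-]
After op 2 cancel(order #1): fills=none; bids=[-] asks=[-]
After op 3 [order #2] limit_buy(price=95, qty=2): fills=none; bids=[#2:2@95] asks=[-]
After op 4 cancel(order #1): fills=none; bids=[#2:2@95] asks=[-]
After op 5 [order #3] market_buy(qty=3): fills=none; bids=[#2:2@95] asks=[-]

Answer: bid=102 ask=-
bid=- ask=-
bid=95 ask=-
bid=95 ask=-
bid=95 ask=-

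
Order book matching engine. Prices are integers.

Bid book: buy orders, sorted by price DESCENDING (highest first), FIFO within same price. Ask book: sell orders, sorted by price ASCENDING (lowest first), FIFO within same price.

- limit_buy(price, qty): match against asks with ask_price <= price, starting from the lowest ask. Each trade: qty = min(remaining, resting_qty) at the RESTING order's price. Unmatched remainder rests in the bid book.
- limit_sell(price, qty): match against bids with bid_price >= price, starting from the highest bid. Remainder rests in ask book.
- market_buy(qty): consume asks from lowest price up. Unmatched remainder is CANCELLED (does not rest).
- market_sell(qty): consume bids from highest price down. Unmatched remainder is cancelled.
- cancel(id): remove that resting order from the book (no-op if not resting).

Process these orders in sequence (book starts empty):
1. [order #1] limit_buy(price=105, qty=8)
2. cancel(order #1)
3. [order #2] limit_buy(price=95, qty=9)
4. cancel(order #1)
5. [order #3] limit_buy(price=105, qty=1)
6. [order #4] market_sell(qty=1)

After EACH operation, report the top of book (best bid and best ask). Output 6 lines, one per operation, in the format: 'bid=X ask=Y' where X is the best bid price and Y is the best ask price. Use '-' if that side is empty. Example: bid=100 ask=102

After op 1 [order #1] limit_buy(price=105, qty=8): fills=none; bids=[#1:8@105] asks=[-]
After op 2 cancel(order #1): fills=none; bids=[-] asks=[-]
After op 3 [order #2] limit_buy(price=95, qty=9): fills=none; bids=[#2:9@95] asks=[-]
After op 4 cancel(order #1): fills=none; bids=[#2:9@95] asks=[-]
After op 5 [order #3] limit_buy(price=105, qty=1): fills=none; bids=[#3:1@105 #2:9@95] asks=[-]
After op 6 [order #4] market_sell(qty=1): fills=#3x#4:1@105; bids=[#2:9@95] asks=[-]

Answer: bid=105 ask=-
bid=- ask=-
bid=95 ask=-
bid=95 ask=-
bid=105 ask=-
bid=95 ask=-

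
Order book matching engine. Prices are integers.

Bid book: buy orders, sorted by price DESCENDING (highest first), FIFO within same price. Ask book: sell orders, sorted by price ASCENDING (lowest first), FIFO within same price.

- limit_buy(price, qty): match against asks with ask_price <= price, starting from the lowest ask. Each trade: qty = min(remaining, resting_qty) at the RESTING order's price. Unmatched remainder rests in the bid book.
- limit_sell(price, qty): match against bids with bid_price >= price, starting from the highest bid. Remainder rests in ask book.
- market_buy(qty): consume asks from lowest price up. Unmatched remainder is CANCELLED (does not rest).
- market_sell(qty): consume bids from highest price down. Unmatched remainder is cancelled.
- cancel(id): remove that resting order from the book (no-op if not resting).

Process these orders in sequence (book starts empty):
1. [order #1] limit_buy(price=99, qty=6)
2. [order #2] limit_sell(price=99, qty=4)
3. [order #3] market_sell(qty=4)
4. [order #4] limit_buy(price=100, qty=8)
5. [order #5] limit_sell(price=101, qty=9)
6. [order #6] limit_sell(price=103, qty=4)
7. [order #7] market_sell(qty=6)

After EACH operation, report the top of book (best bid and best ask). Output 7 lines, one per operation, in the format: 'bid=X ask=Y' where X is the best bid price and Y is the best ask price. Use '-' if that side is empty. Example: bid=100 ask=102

Answer: bid=99 ask=-
bid=99 ask=-
bid=- ask=-
bid=100 ask=-
bid=100 ask=101
bid=100 ask=101
bid=100 ask=101

Derivation:
After op 1 [order #1] limit_buy(price=99, qty=6): fills=none; bids=[#1:6@99] asks=[-]
After op 2 [order #2] limit_sell(price=99, qty=4): fills=#1x#2:4@99; bids=[#1:2@99] asks=[-]
After op 3 [order #3] market_sell(qty=4): fills=#1x#3:2@99; bids=[-] asks=[-]
After op 4 [order #4] limit_buy(price=100, qty=8): fills=none; bids=[#4:8@100] asks=[-]
After op 5 [order #5] limit_sell(price=101, qty=9): fills=none; bids=[#4:8@100] asks=[#5:9@101]
After op 6 [order #6] limit_sell(price=103, qty=4): fills=none; bids=[#4:8@100] asks=[#5:9@101 #6:4@103]
After op 7 [order #7] market_sell(qty=6): fills=#4x#7:6@100; bids=[#4:2@100] asks=[#5:9@101 #6:4@103]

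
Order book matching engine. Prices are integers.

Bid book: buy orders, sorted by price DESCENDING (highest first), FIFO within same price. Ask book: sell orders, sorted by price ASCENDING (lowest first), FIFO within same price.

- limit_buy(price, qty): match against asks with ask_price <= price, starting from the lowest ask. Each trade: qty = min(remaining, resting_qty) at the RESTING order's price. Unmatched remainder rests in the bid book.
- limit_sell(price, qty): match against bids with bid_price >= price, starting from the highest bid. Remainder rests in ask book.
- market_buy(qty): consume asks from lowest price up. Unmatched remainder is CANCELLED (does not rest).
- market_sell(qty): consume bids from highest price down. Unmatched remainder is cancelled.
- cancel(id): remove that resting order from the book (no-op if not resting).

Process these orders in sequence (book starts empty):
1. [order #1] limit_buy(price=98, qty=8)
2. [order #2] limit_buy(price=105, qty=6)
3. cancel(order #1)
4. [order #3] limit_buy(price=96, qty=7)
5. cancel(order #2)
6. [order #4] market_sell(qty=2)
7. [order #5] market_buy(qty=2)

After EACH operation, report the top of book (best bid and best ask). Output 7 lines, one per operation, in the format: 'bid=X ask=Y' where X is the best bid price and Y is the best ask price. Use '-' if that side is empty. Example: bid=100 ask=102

Answer: bid=98 ask=-
bid=105 ask=-
bid=105 ask=-
bid=105 ask=-
bid=96 ask=-
bid=96 ask=-
bid=96 ask=-

Derivation:
After op 1 [order #1] limit_buy(price=98, qty=8): fills=none; bids=[#1:8@98] asks=[-]
After op 2 [order #2] limit_buy(price=105, qty=6): fills=none; bids=[#2:6@105 #1:8@98] asks=[-]
After op 3 cancel(order #1): fills=none; bids=[#2:6@105] asks=[-]
After op 4 [order #3] limit_buy(price=96, qty=7): fills=none; bids=[#2:6@105 #3:7@96] asks=[-]
After op 5 cancel(order #2): fills=none; bids=[#3:7@96] asks=[-]
After op 6 [order #4] market_sell(qty=2): fills=#3x#4:2@96; bids=[#3:5@96] asks=[-]
After op 7 [order #5] market_buy(qty=2): fills=none; bids=[#3:5@96] asks=[-]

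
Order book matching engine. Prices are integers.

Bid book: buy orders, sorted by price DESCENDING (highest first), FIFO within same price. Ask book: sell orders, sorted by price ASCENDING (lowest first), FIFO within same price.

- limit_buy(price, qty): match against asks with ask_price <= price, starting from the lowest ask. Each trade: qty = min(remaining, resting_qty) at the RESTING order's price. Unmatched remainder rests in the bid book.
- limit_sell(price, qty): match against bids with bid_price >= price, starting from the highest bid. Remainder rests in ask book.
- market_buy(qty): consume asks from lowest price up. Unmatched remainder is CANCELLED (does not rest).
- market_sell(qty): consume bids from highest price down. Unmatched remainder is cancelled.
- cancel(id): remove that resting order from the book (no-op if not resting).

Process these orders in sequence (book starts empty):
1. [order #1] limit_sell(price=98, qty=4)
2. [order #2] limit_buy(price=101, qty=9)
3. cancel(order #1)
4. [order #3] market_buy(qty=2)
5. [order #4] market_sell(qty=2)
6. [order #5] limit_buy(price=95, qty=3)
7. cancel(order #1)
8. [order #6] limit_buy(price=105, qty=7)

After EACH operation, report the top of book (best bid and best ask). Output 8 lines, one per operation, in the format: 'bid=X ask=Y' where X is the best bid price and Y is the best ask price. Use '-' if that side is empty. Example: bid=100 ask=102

After op 1 [order #1] limit_sell(price=98, qty=4): fills=none; bids=[-] asks=[#1:4@98]
After op 2 [order #2] limit_buy(price=101, qty=9): fills=#2x#1:4@98; bids=[#2:5@101] asks=[-]
After op 3 cancel(order #1): fills=none; bids=[#2:5@101] asks=[-]
After op 4 [order #3] market_buy(qty=2): fills=none; bids=[#2:5@101] asks=[-]
After op 5 [order #4] market_sell(qty=2): fills=#2x#4:2@101; bids=[#2:3@101] asks=[-]
After op 6 [order #5] limit_buy(price=95, qty=3): fills=none; bids=[#2:3@101 #5:3@95] asks=[-]
After op 7 cancel(order #1): fills=none; bids=[#2:3@101 #5:3@95] asks=[-]
After op 8 [order #6] limit_buy(price=105, qty=7): fills=none; bids=[#6:7@105 #2:3@101 #5:3@95] asks=[-]

Answer: bid=- ask=98
bid=101 ask=-
bid=101 ask=-
bid=101 ask=-
bid=101 ask=-
bid=101 ask=-
bid=101 ask=-
bid=105 ask=-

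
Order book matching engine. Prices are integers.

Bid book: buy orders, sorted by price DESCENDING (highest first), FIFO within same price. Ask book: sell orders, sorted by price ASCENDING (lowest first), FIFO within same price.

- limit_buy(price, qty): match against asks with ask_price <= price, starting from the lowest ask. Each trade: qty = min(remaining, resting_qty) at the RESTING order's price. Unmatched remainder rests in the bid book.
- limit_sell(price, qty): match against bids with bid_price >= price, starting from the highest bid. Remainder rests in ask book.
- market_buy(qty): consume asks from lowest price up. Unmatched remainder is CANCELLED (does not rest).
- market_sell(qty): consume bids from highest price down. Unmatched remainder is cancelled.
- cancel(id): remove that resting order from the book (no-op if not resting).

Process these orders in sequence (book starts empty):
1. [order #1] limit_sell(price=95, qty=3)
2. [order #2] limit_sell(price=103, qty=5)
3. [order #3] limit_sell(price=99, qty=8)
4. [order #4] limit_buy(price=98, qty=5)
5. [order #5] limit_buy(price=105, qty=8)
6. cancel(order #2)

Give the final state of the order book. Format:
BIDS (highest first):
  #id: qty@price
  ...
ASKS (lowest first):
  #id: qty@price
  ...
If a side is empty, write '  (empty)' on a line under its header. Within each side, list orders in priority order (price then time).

After op 1 [order #1] limit_sell(price=95, qty=3): fills=none; bids=[-] asks=[#1:3@95]
After op 2 [order #2] limit_sell(price=103, qty=5): fills=none; bids=[-] asks=[#1:3@95 #2:5@103]
After op 3 [order #3] limit_sell(price=99, qty=8): fills=none; bids=[-] asks=[#1:3@95 #3:8@99 #2:5@103]
After op 4 [order #4] limit_buy(price=98, qty=5): fills=#4x#1:3@95; bids=[#4:2@98] asks=[#3:8@99 #2:5@103]
After op 5 [order #5] limit_buy(price=105, qty=8): fills=#5x#3:8@99; bids=[#4:2@98] asks=[#2:5@103]
After op 6 cancel(order #2): fills=none; bids=[#4:2@98] asks=[-]

Answer: BIDS (highest first):
  #4: 2@98
ASKS (lowest first):
  (empty)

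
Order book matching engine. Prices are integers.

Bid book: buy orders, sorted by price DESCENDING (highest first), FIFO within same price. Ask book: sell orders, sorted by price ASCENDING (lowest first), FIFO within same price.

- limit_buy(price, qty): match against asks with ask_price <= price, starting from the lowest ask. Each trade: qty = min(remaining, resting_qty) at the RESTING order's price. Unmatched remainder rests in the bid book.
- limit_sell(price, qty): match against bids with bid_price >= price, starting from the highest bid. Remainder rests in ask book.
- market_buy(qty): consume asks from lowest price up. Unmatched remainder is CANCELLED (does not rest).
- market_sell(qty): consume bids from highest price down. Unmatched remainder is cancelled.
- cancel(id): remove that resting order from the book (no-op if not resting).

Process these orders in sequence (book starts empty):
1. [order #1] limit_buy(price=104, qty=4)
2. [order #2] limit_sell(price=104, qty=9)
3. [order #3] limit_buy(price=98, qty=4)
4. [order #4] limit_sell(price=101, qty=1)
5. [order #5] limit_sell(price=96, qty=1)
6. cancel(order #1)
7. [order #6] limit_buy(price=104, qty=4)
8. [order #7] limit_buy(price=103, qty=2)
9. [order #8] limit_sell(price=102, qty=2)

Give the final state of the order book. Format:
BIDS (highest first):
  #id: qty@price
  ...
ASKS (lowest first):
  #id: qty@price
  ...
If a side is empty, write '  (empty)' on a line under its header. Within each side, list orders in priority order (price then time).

Answer: BIDS (highest first):
  #3: 3@98
ASKS (lowest first):
  #2: 2@104

Derivation:
After op 1 [order #1] limit_buy(price=104, qty=4): fills=none; bids=[#1:4@104] asks=[-]
After op 2 [order #2] limit_sell(price=104, qty=9): fills=#1x#2:4@104; bids=[-] asks=[#2:5@104]
After op 3 [order #3] limit_buy(price=98, qty=4): fills=none; bids=[#3:4@98] asks=[#2:5@104]
After op 4 [order #4] limit_sell(price=101, qty=1): fills=none; bids=[#3:4@98] asks=[#4:1@101 #2:5@104]
After op 5 [order #5] limit_sell(price=96, qty=1): fills=#3x#5:1@98; bids=[#3:3@98] asks=[#4:1@101 #2:5@104]
After op 6 cancel(order #1): fills=none; bids=[#3:3@98] asks=[#4:1@101 #2:5@104]
After op 7 [order #6] limit_buy(price=104, qty=4): fills=#6x#4:1@101 #6x#2:3@104; bids=[#3:3@98] asks=[#2:2@104]
After op 8 [order #7] limit_buy(price=103, qty=2): fills=none; bids=[#7:2@103 #3:3@98] asks=[#2:2@104]
After op 9 [order #8] limit_sell(price=102, qty=2): fills=#7x#8:2@103; bids=[#3:3@98] asks=[#2:2@104]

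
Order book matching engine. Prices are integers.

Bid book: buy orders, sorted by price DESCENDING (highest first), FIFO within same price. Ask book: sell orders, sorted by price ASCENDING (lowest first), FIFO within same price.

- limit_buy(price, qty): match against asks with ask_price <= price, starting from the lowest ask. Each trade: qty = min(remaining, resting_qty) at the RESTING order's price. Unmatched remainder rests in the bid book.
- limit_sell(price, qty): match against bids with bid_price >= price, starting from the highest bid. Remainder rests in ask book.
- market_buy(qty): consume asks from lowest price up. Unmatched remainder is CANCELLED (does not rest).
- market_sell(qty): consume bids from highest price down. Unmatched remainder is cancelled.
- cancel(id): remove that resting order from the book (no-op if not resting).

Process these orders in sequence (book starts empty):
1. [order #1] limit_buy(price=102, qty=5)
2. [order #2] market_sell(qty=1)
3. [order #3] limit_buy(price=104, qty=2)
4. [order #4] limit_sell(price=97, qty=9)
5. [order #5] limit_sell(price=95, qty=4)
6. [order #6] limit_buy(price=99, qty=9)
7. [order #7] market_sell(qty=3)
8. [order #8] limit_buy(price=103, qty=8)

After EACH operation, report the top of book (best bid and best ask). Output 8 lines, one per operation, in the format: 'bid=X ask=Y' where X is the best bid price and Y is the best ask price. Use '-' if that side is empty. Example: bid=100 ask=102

After op 1 [order #1] limit_buy(price=102, qty=5): fills=none; bids=[#1:5@102] asks=[-]
After op 2 [order #2] market_sell(qty=1): fills=#1x#2:1@102; bids=[#1:4@102] asks=[-]
After op 3 [order #3] limit_buy(price=104, qty=2): fills=none; bids=[#3:2@104 #1:4@102] asks=[-]
After op 4 [order #4] limit_sell(price=97, qty=9): fills=#3x#4:2@104 #1x#4:4@102; bids=[-] asks=[#4:3@97]
After op 5 [order #5] limit_sell(price=95, qty=4): fills=none; bids=[-] asks=[#5:4@95 #4:3@97]
After op 6 [order #6] limit_buy(price=99, qty=9): fills=#6x#5:4@95 #6x#4:3@97; bids=[#6:2@99] asks=[-]
After op 7 [order #7] market_sell(qty=3): fills=#6x#7:2@99; bids=[-] asks=[-]
After op 8 [order #8] limit_buy(price=103, qty=8): fills=none; bids=[#8:8@103] asks=[-]

Answer: bid=102 ask=-
bid=102 ask=-
bid=104 ask=-
bid=- ask=97
bid=- ask=95
bid=99 ask=-
bid=- ask=-
bid=103 ask=-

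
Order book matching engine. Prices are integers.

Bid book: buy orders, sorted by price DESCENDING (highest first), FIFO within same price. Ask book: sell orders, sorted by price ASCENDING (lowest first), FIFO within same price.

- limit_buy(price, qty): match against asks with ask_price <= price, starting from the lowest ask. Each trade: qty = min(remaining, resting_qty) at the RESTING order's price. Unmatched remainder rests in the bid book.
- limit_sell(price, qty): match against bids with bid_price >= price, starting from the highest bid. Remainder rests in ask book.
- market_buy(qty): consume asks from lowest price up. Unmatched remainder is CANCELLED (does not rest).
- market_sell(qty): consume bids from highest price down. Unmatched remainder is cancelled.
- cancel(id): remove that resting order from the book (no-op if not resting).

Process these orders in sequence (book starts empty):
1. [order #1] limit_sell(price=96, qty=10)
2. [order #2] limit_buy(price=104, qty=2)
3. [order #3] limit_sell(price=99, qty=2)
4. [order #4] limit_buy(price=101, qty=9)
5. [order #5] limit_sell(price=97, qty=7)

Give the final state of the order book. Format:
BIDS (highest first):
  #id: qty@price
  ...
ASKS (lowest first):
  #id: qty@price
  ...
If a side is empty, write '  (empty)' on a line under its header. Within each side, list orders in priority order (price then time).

Answer: BIDS (highest first):
  (empty)
ASKS (lowest first):
  #5: 7@97
  #3: 1@99

Derivation:
After op 1 [order #1] limit_sell(price=96, qty=10): fills=none; bids=[-] asks=[#1:10@96]
After op 2 [order #2] limit_buy(price=104, qty=2): fills=#2x#1:2@96; bids=[-] asks=[#1:8@96]
After op 3 [order #3] limit_sell(price=99, qty=2): fills=none; bids=[-] asks=[#1:8@96 #3:2@99]
After op 4 [order #4] limit_buy(price=101, qty=9): fills=#4x#1:8@96 #4x#3:1@99; bids=[-] asks=[#3:1@99]
After op 5 [order #5] limit_sell(price=97, qty=7): fills=none; bids=[-] asks=[#5:7@97 #3:1@99]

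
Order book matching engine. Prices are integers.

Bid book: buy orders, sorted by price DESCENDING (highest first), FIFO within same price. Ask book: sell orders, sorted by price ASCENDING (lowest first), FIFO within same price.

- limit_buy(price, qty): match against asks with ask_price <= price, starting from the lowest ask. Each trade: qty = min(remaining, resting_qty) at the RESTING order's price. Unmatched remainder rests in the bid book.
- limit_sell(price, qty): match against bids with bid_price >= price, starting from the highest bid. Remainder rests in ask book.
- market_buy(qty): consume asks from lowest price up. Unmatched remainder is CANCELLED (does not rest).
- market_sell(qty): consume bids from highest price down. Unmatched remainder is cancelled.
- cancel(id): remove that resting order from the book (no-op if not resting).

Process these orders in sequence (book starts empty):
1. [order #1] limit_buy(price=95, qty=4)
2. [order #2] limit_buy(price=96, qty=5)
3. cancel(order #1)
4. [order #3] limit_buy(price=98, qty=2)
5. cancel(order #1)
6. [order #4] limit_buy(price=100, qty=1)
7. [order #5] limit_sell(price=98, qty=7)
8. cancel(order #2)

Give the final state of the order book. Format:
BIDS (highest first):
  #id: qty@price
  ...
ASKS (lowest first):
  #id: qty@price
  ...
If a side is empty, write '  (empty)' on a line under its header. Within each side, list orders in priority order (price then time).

Answer: BIDS (highest first):
  (empty)
ASKS (lowest first):
  #5: 4@98

Derivation:
After op 1 [order #1] limit_buy(price=95, qty=4): fills=none; bids=[#1:4@95] asks=[-]
After op 2 [order #2] limit_buy(price=96, qty=5): fills=none; bids=[#2:5@96 #1:4@95] asks=[-]
After op 3 cancel(order #1): fills=none; bids=[#2:5@96] asks=[-]
After op 4 [order #3] limit_buy(price=98, qty=2): fills=none; bids=[#3:2@98 #2:5@96] asks=[-]
After op 5 cancel(order #1): fills=none; bids=[#3:2@98 #2:5@96] asks=[-]
After op 6 [order #4] limit_buy(price=100, qty=1): fills=none; bids=[#4:1@100 #3:2@98 #2:5@96] asks=[-]
After op 7 [order #5] limit_sell(price=98, qty=7): fills=#4x#5:1@100 #3x#5:2@98; bids=[#2:5@96] asks=[#5:4@98]
After op 8 cancel(order #2): fills=none; bids=[-] asks=[#5:4@98]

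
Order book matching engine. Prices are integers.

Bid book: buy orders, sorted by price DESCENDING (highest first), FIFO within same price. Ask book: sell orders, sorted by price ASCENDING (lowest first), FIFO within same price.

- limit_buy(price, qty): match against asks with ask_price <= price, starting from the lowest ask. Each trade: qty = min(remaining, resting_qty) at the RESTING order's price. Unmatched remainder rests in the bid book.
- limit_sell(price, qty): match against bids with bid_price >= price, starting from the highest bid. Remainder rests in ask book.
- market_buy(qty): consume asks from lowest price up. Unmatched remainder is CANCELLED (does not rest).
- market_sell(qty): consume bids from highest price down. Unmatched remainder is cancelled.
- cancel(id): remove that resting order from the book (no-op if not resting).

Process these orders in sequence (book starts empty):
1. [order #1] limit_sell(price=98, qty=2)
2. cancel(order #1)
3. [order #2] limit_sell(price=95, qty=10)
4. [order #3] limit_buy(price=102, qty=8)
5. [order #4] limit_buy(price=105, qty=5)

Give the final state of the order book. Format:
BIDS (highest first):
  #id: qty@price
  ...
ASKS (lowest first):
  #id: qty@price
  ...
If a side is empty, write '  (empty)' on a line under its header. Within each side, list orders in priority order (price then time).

After op 1 [order #1] limit_sell(price=98, qty=2): fills=none; bids=[-] asks=[#1:2@98]
After op 2 cancel(order #1): fills=none; bids=[-] asks=[-]
After op 3 [order #2] limit_sell(price=95, qty=10): fills=none; bids=[-] asks=[#2:10@95]
After op 4 [order #3] limit_buy(price=102, qty=8): fills=#3x#2:8@95; bids=[-] asks=[#2:2@95]
After op 5 [order #4] limit_buy(price=105, qty=5): fills=#4x#2:2@95; bids=[#4:3@105] asks=[-]

Answer: BIDS (highest first):
  #4: 3@105
ASKS (lowest first):
  (empty)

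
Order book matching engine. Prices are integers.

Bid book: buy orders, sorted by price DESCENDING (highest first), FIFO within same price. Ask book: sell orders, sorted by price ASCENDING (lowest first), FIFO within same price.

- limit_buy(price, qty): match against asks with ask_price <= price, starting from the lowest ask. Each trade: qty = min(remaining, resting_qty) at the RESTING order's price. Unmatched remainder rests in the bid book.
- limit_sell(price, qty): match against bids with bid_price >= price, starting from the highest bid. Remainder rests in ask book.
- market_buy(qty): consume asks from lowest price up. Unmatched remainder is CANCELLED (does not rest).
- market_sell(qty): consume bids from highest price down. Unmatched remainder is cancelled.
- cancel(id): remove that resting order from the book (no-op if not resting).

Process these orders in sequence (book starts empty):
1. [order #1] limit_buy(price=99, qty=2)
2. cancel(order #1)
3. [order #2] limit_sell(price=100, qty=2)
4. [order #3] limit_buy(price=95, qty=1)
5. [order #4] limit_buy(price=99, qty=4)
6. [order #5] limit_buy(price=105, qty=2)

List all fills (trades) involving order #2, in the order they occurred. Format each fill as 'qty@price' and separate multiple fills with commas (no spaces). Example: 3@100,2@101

Answer: 2@100

Derivation:
After op 1 [order #1] limit_buy(price=99, qty=2): fills=none; bids=[#1:2@99] asks=[-]
After op 2 cancel(order #1): fills=none; bids=[-] asks=[-]
After op 3 [order #2] limit_sell(price=100, qty=2): fills=none; bids=[-] asks=[#2:2@100]
After op 4 [order #3] limit_buy(price=95, qty=1): fills=none; bids=[#3:1@95] asks=[#2:2@100]
After op 5 [order #4] limit_buy(price=99, qty=4): fills=none; bids=[#4:4@99 #3:1@95] asks=[#2:2@100]
After op 6 [order #5] limit_buy(price=105, qty=2): fills=#5x#2:2@100; bids=[#4:4@99 #3:1@95] asks=[-]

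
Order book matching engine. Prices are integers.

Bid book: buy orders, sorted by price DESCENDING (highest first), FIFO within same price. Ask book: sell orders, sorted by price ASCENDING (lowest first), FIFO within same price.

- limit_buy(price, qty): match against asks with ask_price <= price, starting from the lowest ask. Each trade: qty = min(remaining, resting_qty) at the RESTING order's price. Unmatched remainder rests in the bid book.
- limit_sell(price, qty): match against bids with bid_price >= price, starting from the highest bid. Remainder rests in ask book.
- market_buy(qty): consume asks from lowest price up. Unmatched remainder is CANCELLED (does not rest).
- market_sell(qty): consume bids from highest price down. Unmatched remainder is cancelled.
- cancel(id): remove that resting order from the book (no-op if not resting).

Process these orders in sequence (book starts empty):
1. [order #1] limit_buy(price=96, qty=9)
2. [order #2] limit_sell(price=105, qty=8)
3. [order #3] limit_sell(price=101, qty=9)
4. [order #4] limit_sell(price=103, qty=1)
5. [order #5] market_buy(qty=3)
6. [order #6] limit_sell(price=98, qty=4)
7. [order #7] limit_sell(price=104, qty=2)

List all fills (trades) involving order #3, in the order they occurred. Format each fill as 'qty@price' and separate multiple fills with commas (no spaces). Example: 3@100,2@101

After op 1 [order #1] limit_buy(price=96, qty=9): fills=none; bids=[#1:9@96] asks=[-]
After op 2 [order #2] limit_sell(price=105, qty=8): fills=none; bids=[#1:9@96] asks=[#2:8@105]
After op 3 [order #3] limit_sell(price=101, qty=9): fills=none; bids=[#1:9@96] asks=[#3:9@101 #2:8@105]
After op 4 [order #4] limit_sell(price=103, qty=1): fills=none; bids=[#1:9@96] asks=[#3:9@101 #4:1@103 #2:8@105]
After op 5 [order #5] market_buy(qty=3): fills=#5x#3:3@101; bids=[#1:9@96] asks=[#3:6@101 #4:1@103 #2:8@105]
After op 6 [order #6] limit_sell(price=98, qty=4): fills=none; bids=[#1:9@96] asks=[#6:4@98 #3:6@101 #4:1@103 #2:8@105]
After op 7 [order #7] limit_sell(price=104, qty=2): fills=none; bids=[#1:9@96] asks=[#6:4@98 #3:6@101 #4:1@103 #7:2@104 #2:8@105]

Answer: 3@101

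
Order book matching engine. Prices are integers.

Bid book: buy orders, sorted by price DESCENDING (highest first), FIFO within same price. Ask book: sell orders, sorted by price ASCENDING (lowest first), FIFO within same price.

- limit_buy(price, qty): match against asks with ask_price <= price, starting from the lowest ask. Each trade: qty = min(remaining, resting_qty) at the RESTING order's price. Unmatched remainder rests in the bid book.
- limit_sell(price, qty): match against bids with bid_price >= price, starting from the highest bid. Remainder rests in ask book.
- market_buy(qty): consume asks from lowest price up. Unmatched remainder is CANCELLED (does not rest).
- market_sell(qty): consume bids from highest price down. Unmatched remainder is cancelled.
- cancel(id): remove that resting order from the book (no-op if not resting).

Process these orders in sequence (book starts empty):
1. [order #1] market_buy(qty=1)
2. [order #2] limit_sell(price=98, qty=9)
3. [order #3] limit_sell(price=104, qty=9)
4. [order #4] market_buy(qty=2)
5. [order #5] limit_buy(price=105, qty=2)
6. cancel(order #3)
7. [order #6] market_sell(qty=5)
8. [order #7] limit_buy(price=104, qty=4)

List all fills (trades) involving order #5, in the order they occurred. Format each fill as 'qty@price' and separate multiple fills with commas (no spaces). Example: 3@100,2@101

After op 1 [order #1] market_buy(qty=1): fills=none; bids=[-] asks=[-]
After op 2 [order #2] limit_sell(price=98, qty=9): fills=none; bids=[-] asks=[#2:9@98]
After op 3 [order #3] limit_sell(price=104, qty=9): fills=none; bids=[-] asks=[#2:9@98 #3:9@104]
After op 4 [order #4] market_buy(qty=2): fills=#4x#2:2@98; bids=[-] asks=[#2:7@98 #3:9@104]
After op 5 [order #5] limit_buy(price=105, qty=2): fills=#5x#2:2@98; bids=[-] asks=[#2:5@98 #3:9@104]
After op 6 cancel(order #3): fills=none; bids=[-] asks=[#2:5@98]
After op 7 [order #6] market_sell(qty=5): fills=none; bids=[-] asks=[#2:5@98]
After op 8 [order #7] limit_buy(price=104, qty=4): fills=#7x#2:4@98; bids=[-] asks=[#2:1@98]

Answer: 2@98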